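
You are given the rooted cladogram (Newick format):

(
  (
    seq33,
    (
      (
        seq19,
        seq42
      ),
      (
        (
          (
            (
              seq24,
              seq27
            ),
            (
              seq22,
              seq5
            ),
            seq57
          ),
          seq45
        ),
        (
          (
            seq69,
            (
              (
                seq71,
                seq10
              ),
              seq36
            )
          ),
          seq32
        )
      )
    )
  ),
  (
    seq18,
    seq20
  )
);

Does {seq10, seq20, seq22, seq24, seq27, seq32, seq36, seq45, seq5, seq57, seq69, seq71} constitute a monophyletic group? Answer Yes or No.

The MRCA of the listed taxa is the root, so the smallest clade containing them is the whole tree.
That clade also contains seq18, seq19, seq33, seq42, which are not in the proposed group, so the group is not monophyletic.

No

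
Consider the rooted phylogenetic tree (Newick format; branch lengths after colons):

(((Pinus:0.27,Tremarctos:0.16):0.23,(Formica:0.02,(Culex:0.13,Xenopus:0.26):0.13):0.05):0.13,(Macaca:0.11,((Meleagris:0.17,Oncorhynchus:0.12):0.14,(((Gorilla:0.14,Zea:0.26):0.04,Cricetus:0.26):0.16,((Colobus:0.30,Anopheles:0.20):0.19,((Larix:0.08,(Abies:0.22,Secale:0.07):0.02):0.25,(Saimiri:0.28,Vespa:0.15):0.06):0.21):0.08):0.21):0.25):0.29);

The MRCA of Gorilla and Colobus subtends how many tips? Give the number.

10

The MRCA of Gorilla and Colobus is the node subtending (((Gorilla,Zea),Cricetus),((Colobus,Anopheles),((Larix,(Abies,Secale)),(Saimiri,Vespa)))).
That clade contains 10 terminal taxa: Abies, Anopheles, Colobus, Cricetus, Gorilla, Larix, Saimiri, Secale, Vespa, Zea.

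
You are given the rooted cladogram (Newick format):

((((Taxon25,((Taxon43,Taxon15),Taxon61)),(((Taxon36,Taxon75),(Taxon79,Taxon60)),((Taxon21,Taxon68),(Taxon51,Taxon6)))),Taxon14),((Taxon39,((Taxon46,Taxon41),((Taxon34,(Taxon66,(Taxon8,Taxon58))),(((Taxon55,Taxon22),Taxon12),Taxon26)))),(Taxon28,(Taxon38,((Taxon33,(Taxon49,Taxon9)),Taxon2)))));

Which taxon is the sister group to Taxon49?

Taxon9

Taxon49 attaches to the tree at the node subtending (Taxon49,Taxon9).
The other lineage descending from that same node — the sister group — is the single tip Taxon9.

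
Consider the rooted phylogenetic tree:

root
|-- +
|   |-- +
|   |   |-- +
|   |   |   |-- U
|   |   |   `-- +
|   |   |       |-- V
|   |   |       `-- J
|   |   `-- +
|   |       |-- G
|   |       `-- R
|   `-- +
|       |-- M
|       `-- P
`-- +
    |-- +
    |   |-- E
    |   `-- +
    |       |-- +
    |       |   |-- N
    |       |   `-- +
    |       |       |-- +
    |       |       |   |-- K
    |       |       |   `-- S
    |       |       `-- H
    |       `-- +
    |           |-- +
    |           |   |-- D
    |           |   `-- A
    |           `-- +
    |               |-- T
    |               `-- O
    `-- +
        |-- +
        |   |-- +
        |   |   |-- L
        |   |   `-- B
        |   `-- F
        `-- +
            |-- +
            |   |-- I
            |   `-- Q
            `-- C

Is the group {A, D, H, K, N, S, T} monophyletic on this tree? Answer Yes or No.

The MRCA of the listed taxa subtends ((N,((K,S),H)),((D,A),(T,O))).
That clade also contains O, which is not in the proposed group, so the group is not monophyletic.

No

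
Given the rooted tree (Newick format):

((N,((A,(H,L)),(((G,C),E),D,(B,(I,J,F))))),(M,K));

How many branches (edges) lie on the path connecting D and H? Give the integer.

The MRCA of D and H is the node subtending ((A,(H,L)),(((G,C),E),D,(B,(I,J,F)))).
From D up to that node: 2 branches. From H up to the same node: 3 branches. Total: 2 + 3 = 5.

5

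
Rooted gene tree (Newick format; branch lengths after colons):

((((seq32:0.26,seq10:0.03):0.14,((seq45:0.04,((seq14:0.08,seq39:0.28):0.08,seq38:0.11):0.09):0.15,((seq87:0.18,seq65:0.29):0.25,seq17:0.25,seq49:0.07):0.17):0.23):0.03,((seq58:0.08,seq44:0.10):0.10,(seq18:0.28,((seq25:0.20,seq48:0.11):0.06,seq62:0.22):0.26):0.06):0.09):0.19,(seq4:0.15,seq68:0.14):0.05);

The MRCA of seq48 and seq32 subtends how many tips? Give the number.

The MRCA of seq48 and seq32 is the node subtending (((seq32,seq10),((seq45,((seq14,seq39),seq38)),((seq87,seq65),seq17,seq49))),((seq58,seq44),(seq18,((seq25,seq48),seq62)))).
That clade contains 16 terminal taxa: seq10, seq14, seq17, seq18, seq25, seq32, seq38, seq39, seq44, seq45, seq48, seq49, seq58, seq62, seq65, seq87.

16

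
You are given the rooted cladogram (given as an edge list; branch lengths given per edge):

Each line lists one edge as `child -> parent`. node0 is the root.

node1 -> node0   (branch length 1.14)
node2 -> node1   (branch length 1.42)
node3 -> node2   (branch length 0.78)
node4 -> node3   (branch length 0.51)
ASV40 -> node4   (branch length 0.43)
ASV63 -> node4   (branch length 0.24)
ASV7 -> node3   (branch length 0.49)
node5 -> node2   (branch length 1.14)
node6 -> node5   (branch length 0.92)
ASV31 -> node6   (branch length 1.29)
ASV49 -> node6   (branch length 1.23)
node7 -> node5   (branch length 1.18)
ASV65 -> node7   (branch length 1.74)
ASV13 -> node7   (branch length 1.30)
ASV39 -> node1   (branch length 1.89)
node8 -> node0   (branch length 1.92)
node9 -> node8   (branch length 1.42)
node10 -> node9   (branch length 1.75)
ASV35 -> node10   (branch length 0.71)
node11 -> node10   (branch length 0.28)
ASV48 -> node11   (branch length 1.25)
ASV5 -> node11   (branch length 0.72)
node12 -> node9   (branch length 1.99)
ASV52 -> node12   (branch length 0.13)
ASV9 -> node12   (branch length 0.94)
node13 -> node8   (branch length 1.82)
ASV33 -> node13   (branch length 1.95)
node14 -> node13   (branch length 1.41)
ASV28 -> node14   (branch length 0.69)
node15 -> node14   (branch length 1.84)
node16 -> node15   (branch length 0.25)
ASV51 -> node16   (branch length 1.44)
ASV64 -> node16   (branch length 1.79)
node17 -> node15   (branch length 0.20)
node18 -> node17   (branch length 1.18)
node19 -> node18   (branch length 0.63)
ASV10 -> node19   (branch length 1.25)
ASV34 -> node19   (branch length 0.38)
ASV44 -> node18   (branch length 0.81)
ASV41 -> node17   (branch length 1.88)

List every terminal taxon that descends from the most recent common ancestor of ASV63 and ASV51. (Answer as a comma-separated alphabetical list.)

ASV10, ASV13, ASV28, ASV31, ASV33, ASV34, ASV35, ASV39, ASV40, ASV41, ASV44, ASV48, ASV49, ASV5, ASV51, ASV52, ASV63, ASV64, ASV65, ASV7, ASV9

Tracing ASV63: it sits inside (ASV40,ASV63).
Tracing ASV51: it sits inside (ASV51,ASV64).
The smallest clade enclosing both is the whole tree (their MRCA is the root), so the answer is all 21 tips in alphabetical order.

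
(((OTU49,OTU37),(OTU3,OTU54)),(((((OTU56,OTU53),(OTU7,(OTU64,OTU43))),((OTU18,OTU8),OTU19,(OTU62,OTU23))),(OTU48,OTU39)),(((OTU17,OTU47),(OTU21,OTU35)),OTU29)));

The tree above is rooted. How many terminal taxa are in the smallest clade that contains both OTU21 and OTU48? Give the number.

The MRCA of OTU21 and OTU48 is the node subtending (((((OTU56,OTU53),(OTU7,(OTU64,OTU43))),((OTU18,OTU8),OTU19,(OTU62,OTU23))),(OTU48,OTU39)),(((OTU17,OTU47),(OTU21,OTU35)),OTU29)).
That clade contains 17 terminal taxa: OTU17, OTU18, OTU19, OTU21, OTU23, OTU29, OTU35, OTU39, OTU43, OTU47, OTU48, OTU53, OTU56, OTU62, OTU64, OTU7, OTU8.

17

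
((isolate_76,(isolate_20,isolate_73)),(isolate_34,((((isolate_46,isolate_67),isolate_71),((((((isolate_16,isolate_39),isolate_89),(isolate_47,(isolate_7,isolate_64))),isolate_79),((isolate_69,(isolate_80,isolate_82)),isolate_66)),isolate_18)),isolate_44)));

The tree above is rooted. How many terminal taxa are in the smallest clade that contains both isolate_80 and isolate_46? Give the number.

15

The MRCA of isolate_80 and isolate_46 is the node subtending (((isolate_46,isolate_67),isolate_71),((((((isolate_16,isolate_39),isolate_89),(isolate_47,(isolate_7,isolate_64))),isolate_79),((isolate_69,(isolate_80,isolate_82)),isolate_66)),isolate_18)).
That clade contains 15 terminal taxa: isolate_16, isolate_18, isolate_39, isolate_46, isolate_47, isolate_64, isolate_66, isolate_67, isolate_69, isolate_7, isolate_71, isolate_79, isolate_80, isolate_82, isolate_89.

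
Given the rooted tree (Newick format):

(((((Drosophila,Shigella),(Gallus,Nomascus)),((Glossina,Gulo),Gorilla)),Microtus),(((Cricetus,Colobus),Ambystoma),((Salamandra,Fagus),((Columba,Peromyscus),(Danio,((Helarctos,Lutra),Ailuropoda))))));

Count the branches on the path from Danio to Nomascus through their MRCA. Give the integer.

10

The MRCA of Danio and Nomascus is the root of the tree.
From Danio up to that node: 5 branches. From Nomascus up to the same node: 5 branches. Total: 5 + 5 = 10.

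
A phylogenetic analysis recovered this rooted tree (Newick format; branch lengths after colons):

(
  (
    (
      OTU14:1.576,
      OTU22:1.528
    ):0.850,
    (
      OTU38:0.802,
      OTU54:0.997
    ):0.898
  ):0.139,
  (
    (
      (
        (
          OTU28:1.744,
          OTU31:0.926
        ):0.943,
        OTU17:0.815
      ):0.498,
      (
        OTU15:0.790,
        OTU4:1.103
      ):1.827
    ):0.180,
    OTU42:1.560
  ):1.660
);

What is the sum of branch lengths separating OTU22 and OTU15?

6.974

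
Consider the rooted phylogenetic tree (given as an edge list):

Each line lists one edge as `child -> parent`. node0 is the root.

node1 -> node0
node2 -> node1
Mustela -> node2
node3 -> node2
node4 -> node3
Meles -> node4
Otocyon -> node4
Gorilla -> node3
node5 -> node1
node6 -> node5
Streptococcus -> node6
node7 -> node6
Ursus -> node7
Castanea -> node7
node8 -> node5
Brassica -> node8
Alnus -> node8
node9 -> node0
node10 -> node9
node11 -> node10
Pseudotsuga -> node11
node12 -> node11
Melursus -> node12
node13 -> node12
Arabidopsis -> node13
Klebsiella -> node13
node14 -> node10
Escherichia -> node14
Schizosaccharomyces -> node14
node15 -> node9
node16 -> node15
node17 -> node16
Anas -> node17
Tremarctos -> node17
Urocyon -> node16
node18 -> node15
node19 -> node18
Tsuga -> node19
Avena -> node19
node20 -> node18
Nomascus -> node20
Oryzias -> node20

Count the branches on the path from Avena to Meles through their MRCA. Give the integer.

10

The MRCA of Avena and Meles is the root of the tree.
From Avena up to that node: 5 branches. From Meles up to the same node: 5 branches. Total: 5 + 5 = 10.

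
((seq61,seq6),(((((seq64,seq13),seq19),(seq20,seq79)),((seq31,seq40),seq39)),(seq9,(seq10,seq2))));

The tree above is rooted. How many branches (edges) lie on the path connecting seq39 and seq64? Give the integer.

6

The MRCA of seq39 and seq64 is the node subtending ((((seq64,seq13),seq19),(seq20,seq79)),((seq31,seq40),seq39)).
From seq39 up to that node: 2 branches. From seq64 up to the same node: 4 branches. Total: 2 + 4 = 6.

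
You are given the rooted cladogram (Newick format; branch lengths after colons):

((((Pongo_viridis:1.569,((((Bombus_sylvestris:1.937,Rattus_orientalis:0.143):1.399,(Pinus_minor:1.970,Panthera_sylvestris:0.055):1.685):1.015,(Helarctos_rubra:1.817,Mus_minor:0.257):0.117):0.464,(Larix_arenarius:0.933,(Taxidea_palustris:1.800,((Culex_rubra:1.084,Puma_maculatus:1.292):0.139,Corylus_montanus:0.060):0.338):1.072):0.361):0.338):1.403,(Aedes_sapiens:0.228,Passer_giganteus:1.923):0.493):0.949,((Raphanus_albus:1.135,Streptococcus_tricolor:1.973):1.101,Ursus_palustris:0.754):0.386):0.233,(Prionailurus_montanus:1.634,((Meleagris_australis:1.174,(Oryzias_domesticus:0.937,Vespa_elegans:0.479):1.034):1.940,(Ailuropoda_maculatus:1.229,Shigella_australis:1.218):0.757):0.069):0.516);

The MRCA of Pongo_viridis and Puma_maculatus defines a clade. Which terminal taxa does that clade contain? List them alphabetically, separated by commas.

Bombus_sylvestris, Corylus_montanus, Culex_rubra, Helarctos_rubra, Larix_arenarius, Mus_minor, Panthera_sylvestris, Pinus_minor, Pongo_viridis, Puma_maculatus, Rattus_orientalis, Taxidea_palustris

Tracing Pongo_viridis: it sits inside (Pongo_viridis,((((Bombus_sylvestris,Rattus_orientalis),(Pinus_minor,Panthera_sylvestris)),(Helarctos_rubra,Mus_minor)),(Larix_arenarius,(Taxidea_palustris,((Culex_rubra,Puma_maculatus),Corylus_montanus))))).
Tracing Puma_maculatus: it sits inside (Culex_rubra,Puma_maculatus).
The smallest clade enclosing both is (Pongo_viridis,((((Bombus_sylvestris,Rattus_orientalis),(Pinus_minor,Panthera_sylvestris)),(Helarctos_rubra,Mus_minor)),(Larix_arenarius,(Taxidea_palustris,((Culex_rubra,Puma_maculatus),Corylus_montanus))))); the answer is its 12 terminal taxa in alphabetical order.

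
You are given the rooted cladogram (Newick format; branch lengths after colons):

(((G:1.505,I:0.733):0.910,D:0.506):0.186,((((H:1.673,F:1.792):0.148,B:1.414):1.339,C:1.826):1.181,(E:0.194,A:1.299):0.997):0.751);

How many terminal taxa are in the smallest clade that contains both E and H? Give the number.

6

The MRCA of E and H is the node subtending ((((H,F),B),C),(E,A)).
That clade contains 6 terminal taxa: A, B, C, E, F, H.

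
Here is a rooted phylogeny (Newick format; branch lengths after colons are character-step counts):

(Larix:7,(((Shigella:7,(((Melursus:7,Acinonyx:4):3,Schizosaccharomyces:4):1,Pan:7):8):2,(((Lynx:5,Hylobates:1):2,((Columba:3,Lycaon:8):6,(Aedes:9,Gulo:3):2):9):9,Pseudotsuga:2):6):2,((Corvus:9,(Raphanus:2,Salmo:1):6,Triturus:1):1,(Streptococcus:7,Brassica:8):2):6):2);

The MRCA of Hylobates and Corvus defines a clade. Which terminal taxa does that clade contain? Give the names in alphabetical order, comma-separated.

Acinonyx, Aedes, Brassica, Columba, Corvus, Gulo, Hylobates, Lycaon, Lynx, Melursus, Pan, Pseudotsuga, Raphanus, Salmo, Schizosaccharomyces, Shigella, Streptococcus, Triturus

Tracing Hylobates: it sits inside (Lynx,Hylobates).
Tracing Corvus: it sits inside (Corvus,(Raphanus,Salmo),Triturus).
The smallest clade enclosing both is (((Shigella,(((Melursus,Acinonyx),Schizosaccharomyces),Pan)),(((Lynx,Hylobates),((Columba,Lycaon),(Aedes,Gulo))),Pseudotsuga)),((Corvus,(Raphanus,Salmo),Triturus),(Streptococcus,Brassica))); the answer is its 18 terminal taxa in alphabetical order.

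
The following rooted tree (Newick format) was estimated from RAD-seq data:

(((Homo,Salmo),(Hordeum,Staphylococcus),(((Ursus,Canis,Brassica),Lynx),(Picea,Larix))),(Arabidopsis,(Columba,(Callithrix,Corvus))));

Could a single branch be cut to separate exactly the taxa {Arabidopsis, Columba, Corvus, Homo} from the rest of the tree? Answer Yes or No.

The MRCA of the listed taxa is the root, so the smallest clade containing them is the whole tree.
That clade also contains Brassica, Callithrix, Canis, Hordeum, Larix, Lynx, Picea, Salmo, Staphylococcus, Ursus, which are not in the proposed group, so the group is not monophyletic.

No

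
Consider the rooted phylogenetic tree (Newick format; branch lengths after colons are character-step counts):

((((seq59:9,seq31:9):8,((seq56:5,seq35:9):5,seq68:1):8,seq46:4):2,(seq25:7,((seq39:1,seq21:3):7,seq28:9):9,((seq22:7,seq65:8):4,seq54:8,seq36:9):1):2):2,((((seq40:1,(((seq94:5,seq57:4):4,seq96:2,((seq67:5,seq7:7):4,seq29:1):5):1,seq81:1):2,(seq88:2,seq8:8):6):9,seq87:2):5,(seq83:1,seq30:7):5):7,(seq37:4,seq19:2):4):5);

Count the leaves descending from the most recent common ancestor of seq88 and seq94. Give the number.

The MRCA of seq88 and seq94 is the node subtending (seq40,(((seq94,seq57),seq96,((seq67,seq7),seq29)),seq81),(seq88,seq8)).
That clade contains 10 terminal taxa: seq29, seq40, seq57, seq67, seq7, seq8, seq81, seq88, seq94, seq96.

10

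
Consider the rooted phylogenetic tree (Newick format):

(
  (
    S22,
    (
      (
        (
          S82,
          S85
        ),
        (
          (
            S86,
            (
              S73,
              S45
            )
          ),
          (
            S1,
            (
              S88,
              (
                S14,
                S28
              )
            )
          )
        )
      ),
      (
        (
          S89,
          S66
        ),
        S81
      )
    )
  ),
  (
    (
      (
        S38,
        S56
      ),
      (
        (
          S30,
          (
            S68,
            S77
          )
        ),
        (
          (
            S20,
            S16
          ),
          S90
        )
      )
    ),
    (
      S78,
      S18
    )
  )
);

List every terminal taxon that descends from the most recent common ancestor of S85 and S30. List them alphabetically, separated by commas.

Tracing S85: it sits inside (S82,S85).
Tracing S30: it sits inside (S30,(S68,S77)).
The smallest clade enclosing both is the whole tree (their MRCA is the root), so the answer is all 23 tips in alphabetical order.

S1, S14, S16, S18, S20, S22, S28, S30, S38, S45, S56, S66, S68, S73, S77, S78, S81, S82, S85, S86, S88, S89, S90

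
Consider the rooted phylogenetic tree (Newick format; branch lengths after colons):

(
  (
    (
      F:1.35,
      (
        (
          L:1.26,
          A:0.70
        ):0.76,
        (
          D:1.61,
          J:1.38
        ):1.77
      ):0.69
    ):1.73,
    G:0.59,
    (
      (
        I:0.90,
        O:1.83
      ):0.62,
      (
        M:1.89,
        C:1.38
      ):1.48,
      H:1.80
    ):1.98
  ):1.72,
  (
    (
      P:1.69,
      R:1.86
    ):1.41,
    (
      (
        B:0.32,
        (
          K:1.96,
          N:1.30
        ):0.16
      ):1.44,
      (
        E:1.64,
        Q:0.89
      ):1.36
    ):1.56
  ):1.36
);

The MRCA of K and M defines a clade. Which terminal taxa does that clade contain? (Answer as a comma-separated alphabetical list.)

Tracing K: it sits inside (K,N).
Tracing M: it sits inside (M,C).
The smallest clade enclosing both is the whole tree (their MRCA is the root), so the answer is all 18 tips in alphabetical order.

A, B, C, D, E, F, G, H, I, J, K, L, M, N, O, P, Q, R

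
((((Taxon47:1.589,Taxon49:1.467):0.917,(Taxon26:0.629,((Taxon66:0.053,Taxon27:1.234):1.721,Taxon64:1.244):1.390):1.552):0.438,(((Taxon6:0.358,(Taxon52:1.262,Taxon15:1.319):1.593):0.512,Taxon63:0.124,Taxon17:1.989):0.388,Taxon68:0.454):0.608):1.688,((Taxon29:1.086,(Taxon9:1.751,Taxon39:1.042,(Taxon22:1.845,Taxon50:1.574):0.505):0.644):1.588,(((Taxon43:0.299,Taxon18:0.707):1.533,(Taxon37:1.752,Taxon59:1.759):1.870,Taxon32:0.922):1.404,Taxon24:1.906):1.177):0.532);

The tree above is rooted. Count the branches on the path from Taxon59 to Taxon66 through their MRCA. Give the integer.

11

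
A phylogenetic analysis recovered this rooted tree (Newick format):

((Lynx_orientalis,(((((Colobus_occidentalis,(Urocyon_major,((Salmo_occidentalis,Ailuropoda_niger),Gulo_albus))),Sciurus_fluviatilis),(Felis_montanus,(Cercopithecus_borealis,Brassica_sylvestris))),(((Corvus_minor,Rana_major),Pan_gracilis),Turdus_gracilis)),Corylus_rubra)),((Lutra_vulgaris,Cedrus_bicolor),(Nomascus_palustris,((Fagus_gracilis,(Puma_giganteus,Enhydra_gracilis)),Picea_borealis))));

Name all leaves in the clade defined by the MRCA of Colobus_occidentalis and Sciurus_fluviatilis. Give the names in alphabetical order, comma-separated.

Ailuropoda_niger, Colobus_occidentalis, Gulo_albus, Salmo_occidentalis, Sciurus_fluviatilis, Urocyon_major

Tracing Colobus_occidentalis: it sits inside (Colobus_occidentalis,(Urocyon_major,((Salmo_occidentalis,Ailuropoda_niger),Gulo_albus))).
Tracing Sciurus_fluviatilis: it sits inside ((Colobus_occidentalis,(Urocyon_major,((Salmo_occidentalis,Ailuropoda_niger),Gulo_albus))),Sciurus_fluviatilis).
The smallest clade enclosing both is ((Colobus_occidentalis,(Urocyon_major,((Salmo_occidentalis,Ailuropoda_niger),Gulo_albus))),Sciurus_fluviatilis); the answer is its 6 terminal taxa in alphabetical order.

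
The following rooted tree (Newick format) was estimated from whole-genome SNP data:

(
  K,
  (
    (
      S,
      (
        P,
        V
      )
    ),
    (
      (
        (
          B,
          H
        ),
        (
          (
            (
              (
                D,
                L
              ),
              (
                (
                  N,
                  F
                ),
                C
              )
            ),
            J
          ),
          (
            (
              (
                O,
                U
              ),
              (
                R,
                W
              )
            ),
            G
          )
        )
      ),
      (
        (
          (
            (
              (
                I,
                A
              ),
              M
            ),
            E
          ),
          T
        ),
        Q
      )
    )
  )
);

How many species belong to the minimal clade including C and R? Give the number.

11

The MRCA of C and R is the node subtending ((((D,L),((N,F),C)),J),(((O,U),(R,W)),G)).
That clade contains 11 terminal taxa: C, D, F, G, J, L, N, O, R, U, W.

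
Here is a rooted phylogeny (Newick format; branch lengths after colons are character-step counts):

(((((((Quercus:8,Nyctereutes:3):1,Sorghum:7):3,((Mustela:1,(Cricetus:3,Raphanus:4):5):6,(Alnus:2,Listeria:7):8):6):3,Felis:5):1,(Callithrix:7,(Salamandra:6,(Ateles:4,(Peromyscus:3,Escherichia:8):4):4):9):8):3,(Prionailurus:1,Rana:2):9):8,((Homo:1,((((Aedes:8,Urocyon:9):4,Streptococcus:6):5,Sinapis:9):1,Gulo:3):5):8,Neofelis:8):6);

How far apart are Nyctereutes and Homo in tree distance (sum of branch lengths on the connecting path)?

37

The path runs Nyctereutes → … → MRCA → … → Homo; the MRCA is the root of the tree.
Branch lengths along that path: 3 + 1 + 3 + 3 + 1 + 3 + 8 + 6 + 8 + 1 = 37.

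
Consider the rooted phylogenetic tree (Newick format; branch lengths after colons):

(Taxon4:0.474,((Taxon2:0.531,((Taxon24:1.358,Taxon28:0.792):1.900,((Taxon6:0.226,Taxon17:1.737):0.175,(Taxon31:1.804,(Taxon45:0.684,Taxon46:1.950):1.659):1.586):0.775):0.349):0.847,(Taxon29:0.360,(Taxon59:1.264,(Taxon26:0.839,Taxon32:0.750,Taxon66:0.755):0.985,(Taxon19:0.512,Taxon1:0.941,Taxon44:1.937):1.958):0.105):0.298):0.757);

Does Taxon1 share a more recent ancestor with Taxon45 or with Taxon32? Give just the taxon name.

Taxon32

The MRCA of Taxon1 and Taxon32 subtends (Taxon59,(Taxon26,Taxon32,Taxon66),(Taxon19,Taxon1,Taxon44)) (7 taxa).
The MRCA of Taxon1 and Taxon45 subtends ((Taxon2,((Taxon24,Taxon28),((Taxon6,Taxon17),(Taxon31,(Taxon45,Taxon46))))),(Taxon29,(Taxon59,(Taxon26,Taxon32,Taxon66),(Taxon19,Taxon1,Taxon44)))) (16 taxa).
The first is nested inside the second, so Taxon1 shares a more recent common ancestor with Taxon32.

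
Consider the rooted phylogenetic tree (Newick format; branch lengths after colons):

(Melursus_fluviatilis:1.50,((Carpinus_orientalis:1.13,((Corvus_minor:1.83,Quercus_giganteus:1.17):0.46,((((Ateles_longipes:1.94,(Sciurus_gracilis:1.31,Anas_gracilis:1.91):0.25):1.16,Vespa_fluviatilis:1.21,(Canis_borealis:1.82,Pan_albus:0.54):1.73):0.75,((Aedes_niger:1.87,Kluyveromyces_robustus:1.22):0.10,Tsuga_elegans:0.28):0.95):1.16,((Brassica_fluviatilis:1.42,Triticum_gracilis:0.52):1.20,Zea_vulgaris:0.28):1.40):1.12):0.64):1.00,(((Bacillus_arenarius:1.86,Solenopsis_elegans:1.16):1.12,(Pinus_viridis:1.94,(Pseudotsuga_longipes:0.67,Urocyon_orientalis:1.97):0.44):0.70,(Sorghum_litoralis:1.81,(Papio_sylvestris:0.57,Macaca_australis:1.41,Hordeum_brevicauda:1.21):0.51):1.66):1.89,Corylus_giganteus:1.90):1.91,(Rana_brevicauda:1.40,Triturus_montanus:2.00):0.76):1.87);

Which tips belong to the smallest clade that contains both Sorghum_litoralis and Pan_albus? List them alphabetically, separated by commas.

Aedes_niger, Anas_gracilis, Ateles_longipes, Bacillus_arenarius, Brassica_fluviatilis, Canis_borealis, Carpinus_orientalis, Corvus_minor, Corylus_giganteus, Hordeum_brevicauda, Kluyveromyces_robustus, Macaca_australis, Pan_albus, Papio_sylvestris, Pinus_viridis, Pseudotsuga_longipes, Quercus_giganteus, Rana_brevicauda, Sciurus_gracilis, Solenopsis_elegans, Sorghum_litoralis, Triticum_gracilis, Triturus_montanus, Tsuga_elegans, Urocyon_orientalis, Vespa_fluviatilis, Zea_vulgaris

Tracing Sorghum_litoralis: it sits inside (Sorghum_litoralis,(Papio_sylvestris,Macaca_australis,Hordeum_brevicauda)).
Tracing Pan_albus: it sits inside (Canis_borealis,Pan_albus).
The smallest clade enclosing both is ((Carpinus_orientalis,((Corvus_minor,Quercus_giganteus),((((Ateles_longipes,(Sciurus_gracilis,Anas_gracilis)),Vespa_fluviatilis,(Canis_borealis,Pan_albus)),((Aedes_niger,Kluyveromyces_robustus),Tsuga_elegans)),((Brassica_fluviatilis,Triticum_gracilis),Zea_vulgaris)))),(((Bacillus_arenarius,Solenopsis_elegans),(Pinus_viridis,(Pseudotsuga_longipes,Urocyon_orientalis)),(Sorghum_litoralis,(Papio_sylvestris,Macaca_australis,Hordeum_brevicauda))),Corylus_giganteus),(Rana_brevicauda,Triturus_montanus)); the answer is its 27 terminal taxa in alphabetical order.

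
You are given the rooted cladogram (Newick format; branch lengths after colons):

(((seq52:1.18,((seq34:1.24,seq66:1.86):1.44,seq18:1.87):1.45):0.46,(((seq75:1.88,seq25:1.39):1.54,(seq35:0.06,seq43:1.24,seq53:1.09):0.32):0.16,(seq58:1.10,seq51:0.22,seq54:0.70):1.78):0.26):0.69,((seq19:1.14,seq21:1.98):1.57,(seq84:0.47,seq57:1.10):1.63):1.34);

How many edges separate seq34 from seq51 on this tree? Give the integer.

7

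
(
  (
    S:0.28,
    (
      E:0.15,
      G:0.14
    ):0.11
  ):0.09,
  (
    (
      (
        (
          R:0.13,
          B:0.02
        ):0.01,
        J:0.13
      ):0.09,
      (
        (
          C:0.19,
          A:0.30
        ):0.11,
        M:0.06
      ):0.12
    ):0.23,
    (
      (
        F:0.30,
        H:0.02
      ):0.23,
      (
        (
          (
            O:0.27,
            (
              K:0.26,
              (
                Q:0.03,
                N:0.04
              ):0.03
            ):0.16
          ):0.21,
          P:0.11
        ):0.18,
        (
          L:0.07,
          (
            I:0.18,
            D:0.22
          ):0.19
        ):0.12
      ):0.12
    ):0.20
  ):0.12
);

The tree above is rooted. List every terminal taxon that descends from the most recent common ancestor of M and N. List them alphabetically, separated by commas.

A, B, C, D, F, H, I, J, K, L, M, N, O, P, Q, R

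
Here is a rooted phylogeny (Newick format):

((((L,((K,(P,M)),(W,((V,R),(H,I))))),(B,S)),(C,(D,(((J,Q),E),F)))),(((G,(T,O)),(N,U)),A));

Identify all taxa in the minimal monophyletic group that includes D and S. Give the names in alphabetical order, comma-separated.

Tracing D: it sits inside (D,(((J,Q),E),F)).
Tracing S: it sits inside (B,S).
The smallest clade enclosing both is (((L,((K,(P,M)),(W,((V,R),(H,I))))),(B,S)),(C,(D,(((J,Q),E),F)))); the answer is its 17 terminal taxa in alphabetical order.

B, C, D, E, F, H, I, J, K, L, M, P, Q, R, S, V, W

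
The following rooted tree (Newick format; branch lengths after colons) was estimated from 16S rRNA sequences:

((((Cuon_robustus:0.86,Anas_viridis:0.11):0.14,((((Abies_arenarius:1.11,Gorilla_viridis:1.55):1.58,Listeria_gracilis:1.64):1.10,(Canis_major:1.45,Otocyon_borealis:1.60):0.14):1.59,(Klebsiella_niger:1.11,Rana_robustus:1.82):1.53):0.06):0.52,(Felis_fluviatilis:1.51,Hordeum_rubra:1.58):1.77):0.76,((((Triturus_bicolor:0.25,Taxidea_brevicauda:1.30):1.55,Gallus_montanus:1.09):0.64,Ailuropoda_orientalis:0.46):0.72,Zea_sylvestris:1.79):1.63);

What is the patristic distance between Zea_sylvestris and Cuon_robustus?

The path runs Zea_sylvestris → … → MRCA → … → Cuon_robustus; the MRCA is the root of the tree.
Branch lengths along that path: 1.79 + 1.63 + 0.76 + 0.52 + 0.14 + 0.86 = 5.70.

5.70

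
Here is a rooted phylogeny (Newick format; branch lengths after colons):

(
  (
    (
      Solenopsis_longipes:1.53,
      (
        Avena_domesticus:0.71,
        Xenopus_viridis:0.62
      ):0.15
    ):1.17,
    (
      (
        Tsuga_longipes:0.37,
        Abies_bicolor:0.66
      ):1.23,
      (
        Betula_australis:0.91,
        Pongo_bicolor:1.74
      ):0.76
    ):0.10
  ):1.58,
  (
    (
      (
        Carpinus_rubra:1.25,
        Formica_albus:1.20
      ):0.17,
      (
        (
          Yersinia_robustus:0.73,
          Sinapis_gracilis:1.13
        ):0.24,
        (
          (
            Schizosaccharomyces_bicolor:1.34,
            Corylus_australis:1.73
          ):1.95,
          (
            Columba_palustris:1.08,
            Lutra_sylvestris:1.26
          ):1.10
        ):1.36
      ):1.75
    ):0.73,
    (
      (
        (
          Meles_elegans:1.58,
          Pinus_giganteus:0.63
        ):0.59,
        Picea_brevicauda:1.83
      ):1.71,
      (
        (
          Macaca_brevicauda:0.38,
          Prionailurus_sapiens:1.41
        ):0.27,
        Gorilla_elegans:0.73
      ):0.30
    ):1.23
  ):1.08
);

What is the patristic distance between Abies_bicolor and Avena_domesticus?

4.02

The path runs Abies_bicolor → … → MRCA → … → Avena_domesticus; the MRCA is the node subtending ((Solenopsis_longipes,(Avena_domesticus,Xenopus_viridis)),((Tsuga_longipes,Abies_bicolor),(Betula_australis,Pongo_bicolor))).
Branch lengths along that path: 0.66 + 1.23 + 0.10 + 1.17 + 0.15 + 0.71 = 4.02.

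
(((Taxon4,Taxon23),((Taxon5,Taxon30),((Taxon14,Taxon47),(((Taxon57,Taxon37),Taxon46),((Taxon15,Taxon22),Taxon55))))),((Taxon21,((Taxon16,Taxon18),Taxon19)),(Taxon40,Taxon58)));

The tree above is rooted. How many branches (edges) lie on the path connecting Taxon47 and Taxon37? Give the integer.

6

The MRCA of Taxon47 and Taxon37 is the node subtending ((Taxon14,Taxon47),(((Taxon57,Taxon37),Taxon46),((Taxon15,Taxon22),Taxon55))).
From Taxon47 up to that node: 2 branches. From Taxon37 up to the same node: 4 branches. Total: 2 + 4 = 6.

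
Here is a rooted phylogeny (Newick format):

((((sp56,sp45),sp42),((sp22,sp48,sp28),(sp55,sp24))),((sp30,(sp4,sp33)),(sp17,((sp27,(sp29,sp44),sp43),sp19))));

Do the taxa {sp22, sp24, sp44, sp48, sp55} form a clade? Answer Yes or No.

No

The MRCA of the listed taxa is the root, so the smallest clade containing them is the whole tree.
That clade also contains sp17, sp19, sp27, sp28, sp29, sp30, sp33, sp4, sp42, sp43, sp45, sp56, which are not in the proposed group, so the group is not monophyletic.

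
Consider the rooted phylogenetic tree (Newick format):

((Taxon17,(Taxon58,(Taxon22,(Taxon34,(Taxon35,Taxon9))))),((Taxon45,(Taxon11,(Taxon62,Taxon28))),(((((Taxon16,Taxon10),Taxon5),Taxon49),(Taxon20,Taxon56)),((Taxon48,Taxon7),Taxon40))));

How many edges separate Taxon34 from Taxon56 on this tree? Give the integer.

10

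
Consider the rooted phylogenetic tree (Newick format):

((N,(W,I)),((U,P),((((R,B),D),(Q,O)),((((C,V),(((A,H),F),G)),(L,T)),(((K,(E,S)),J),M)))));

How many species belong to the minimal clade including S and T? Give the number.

The MRCA of S and T is the node subtending ((((C,V),(((A,H),F),G)),(L,T)),(((K,(E,S)),J),M)).
That clade contains 13 terminal taxa: A, C, E, F, G, H, J, K, L, M, S, T, V.

13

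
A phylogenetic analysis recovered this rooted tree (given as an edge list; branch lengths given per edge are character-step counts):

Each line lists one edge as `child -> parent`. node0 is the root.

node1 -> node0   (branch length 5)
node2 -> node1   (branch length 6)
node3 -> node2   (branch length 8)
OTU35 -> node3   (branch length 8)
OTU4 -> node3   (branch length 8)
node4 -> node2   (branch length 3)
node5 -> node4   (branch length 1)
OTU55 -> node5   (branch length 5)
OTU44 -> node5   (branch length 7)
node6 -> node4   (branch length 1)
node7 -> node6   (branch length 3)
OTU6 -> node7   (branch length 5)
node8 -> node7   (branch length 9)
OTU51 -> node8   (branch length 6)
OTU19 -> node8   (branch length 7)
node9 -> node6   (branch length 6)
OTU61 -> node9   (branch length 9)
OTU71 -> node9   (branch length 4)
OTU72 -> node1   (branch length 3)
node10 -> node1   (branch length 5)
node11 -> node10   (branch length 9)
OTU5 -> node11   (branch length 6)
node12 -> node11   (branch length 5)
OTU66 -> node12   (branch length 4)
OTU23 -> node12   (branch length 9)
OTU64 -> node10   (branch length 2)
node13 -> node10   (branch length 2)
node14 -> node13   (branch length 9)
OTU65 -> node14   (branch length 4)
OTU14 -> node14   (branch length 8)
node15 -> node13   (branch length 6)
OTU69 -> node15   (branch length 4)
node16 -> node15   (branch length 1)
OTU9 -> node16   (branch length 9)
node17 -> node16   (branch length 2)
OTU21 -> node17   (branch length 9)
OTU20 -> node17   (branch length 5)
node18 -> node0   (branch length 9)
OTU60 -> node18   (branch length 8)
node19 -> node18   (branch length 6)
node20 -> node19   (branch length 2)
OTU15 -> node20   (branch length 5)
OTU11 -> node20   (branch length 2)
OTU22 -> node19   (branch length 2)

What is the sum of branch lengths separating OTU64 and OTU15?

The path runs OTU64 → … → MRCA → … → OTU15; the MRCA is the root of the tree.
Branch lengths along that path: 2 + 5 + 5 + 9 + 6 + 2 + 5 = 34.

34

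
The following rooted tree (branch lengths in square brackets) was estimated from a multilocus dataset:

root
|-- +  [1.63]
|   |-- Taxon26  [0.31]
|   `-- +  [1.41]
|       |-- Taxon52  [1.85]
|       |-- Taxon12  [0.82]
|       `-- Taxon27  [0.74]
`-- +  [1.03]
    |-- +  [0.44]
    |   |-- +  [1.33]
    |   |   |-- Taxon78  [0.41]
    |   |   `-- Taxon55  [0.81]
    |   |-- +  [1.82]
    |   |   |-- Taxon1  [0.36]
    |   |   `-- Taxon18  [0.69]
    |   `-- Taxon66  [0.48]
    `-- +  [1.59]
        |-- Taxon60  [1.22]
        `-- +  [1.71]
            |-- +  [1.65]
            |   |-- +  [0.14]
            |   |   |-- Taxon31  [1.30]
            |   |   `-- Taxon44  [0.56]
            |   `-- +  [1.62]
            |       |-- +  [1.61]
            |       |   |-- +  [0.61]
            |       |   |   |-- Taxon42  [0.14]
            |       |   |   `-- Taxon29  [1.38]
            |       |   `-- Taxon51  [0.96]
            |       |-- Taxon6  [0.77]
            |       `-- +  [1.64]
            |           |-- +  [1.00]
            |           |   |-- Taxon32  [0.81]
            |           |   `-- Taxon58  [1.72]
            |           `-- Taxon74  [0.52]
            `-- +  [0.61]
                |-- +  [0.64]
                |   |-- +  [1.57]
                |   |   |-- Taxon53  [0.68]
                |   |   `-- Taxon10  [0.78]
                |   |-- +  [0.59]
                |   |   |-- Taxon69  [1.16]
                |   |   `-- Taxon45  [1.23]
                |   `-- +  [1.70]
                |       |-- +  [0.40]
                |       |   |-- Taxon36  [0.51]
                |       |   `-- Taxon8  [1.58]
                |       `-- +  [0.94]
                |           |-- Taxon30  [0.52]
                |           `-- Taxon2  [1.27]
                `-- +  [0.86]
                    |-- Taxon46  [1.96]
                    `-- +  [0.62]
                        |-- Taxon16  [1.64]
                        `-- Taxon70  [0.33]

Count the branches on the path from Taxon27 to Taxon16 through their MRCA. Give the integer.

10

The MRCA of Taxon27 and Taxon16 is the root of the tree.
From Taxon27 up to that node: 3 branches. From Taxon16 up to the same node: 7 branches. Total: 3 + 7 = 10.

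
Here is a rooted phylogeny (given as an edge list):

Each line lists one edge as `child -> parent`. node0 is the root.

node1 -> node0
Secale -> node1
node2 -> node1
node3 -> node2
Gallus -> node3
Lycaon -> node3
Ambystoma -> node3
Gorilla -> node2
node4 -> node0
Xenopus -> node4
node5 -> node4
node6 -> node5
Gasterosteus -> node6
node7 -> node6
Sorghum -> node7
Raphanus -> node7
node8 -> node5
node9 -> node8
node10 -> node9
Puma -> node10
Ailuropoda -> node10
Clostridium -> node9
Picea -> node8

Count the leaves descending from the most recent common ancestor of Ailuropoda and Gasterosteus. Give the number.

7

The MRCA of Ailuropoda and Gasterosteus is the node subtending ((Gasterosteus,(Sorghum,Raphanus)),(((Puma,Ailuropoda),Clostridium),Picea)).
That clade contains 7 terminal taxa: Ailuropoda, Clostridium, Gasterosteus, Picea, Puma, Raphanus, Sorghum.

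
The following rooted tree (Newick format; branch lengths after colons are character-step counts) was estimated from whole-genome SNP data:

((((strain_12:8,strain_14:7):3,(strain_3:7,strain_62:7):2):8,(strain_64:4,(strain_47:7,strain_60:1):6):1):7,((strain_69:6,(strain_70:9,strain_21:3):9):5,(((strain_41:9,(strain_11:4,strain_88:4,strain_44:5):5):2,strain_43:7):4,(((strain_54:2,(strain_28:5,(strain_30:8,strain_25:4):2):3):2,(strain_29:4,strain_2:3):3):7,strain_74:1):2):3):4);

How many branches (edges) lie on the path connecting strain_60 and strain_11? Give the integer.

10

The MRCA of strain_60 and strain_11 is the root of the tree.
From strain_60 up to that node: 4 branches. From strain_11 up to the same node: 6 branches. Total: 4 + 6 = 10.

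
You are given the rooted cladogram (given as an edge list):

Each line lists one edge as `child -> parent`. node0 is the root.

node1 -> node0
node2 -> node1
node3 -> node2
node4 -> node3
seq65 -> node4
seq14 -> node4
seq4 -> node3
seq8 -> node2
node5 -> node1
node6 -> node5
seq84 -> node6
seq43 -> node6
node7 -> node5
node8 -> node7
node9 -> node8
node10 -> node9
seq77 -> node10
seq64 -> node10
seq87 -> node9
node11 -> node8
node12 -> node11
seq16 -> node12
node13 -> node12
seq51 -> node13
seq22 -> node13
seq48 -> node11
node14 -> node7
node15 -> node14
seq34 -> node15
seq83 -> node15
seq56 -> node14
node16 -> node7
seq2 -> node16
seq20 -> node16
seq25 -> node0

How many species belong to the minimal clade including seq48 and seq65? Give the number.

The MRCA of seq48 and seq65 is the node subtending ((((seq65,seq14),seq4),seq8),((seq84,seq43),((((seq77,seq64),seq87),((seq16,(seq51,seq22)),seq48)),((seq34,seq83),seq56),(seq2,seq20)))).
That clade contains 18 terminal taxa: seq14, seq16, seq2, seq20, seq22, seq34, seq4, seq43, seq48, seq51, seq56, seq64, seq65, seq77, seq8, seq83, seq84, seq87.

18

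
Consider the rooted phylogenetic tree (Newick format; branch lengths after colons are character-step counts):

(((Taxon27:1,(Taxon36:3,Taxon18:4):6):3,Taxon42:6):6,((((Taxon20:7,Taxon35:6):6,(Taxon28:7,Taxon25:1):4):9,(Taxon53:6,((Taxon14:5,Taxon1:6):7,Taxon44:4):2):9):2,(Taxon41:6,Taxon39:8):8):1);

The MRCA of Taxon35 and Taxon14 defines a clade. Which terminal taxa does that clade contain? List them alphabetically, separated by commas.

Taxon1, Taxon14, Taxon20, Taxon25, Taxon28, Taxon35, Taxon44, Taxon53

Tracing Taxon35: it sits inside (Taxon20,Taxon35).
Tracing Taxon14: it sits inside (Taxon14,Taxon1).
The smallest clade enclosing both is (((Taxon20,Taxon35),(Taxon28,Taxon25)),(Taxon53,((Taxon14,Taxon1),Taxon44))); the answer is its 8 terminal taxa in alphabetical order.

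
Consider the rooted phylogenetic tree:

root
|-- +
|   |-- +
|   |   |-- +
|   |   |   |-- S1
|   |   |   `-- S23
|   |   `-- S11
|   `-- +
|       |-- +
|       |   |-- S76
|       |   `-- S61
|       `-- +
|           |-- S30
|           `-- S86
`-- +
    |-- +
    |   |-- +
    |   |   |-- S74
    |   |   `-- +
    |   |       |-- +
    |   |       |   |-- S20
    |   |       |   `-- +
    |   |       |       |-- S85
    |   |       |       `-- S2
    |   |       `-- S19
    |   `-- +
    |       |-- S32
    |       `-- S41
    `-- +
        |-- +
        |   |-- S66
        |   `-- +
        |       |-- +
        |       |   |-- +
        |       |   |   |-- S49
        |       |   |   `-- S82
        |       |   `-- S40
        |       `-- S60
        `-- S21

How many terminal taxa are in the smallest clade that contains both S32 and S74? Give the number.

7

The MRCA of S32 and S74 is the node subtending ((S74,((S20,(S85,S2)),S19)),(S32,S41)).
That clade contains 7 terminal taxa: S19, S2, S20, S32, S41, S74, S85.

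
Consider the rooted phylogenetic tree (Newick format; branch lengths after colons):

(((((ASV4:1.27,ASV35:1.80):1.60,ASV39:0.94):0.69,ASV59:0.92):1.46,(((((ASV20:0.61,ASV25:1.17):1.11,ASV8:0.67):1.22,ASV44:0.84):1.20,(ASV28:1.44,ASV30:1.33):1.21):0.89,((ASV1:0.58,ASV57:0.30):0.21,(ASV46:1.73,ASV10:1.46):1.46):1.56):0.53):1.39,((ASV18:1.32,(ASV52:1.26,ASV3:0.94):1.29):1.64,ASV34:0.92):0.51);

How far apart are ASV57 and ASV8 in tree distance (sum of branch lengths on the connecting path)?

The path runs ASV57 → … → MRCA → … → ASV8; the MRCA is the node subtending (((((ASV20,ASV25),ASV8),ASV44),(ASV28,ASV30)),((ASV1,ASV57),(ASV46,ASV10))).
Branch lengths along that path: 0.30 + 0.21 + 1.56 + 0.89 + 1.20 + 1.22 + 0.67 = 6.05.

6.05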